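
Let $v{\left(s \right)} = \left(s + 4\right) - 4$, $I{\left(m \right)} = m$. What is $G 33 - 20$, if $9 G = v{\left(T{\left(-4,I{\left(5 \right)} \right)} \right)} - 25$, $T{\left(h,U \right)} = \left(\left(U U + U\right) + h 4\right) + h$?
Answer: $-75$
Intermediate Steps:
$T{\left(h,U \right)} = U + U^{2} + 5 h$ ($T{\left(h,U \right)} = \left(\left(U^{2} + U\right) + 4 h\right) + h = \left(\left(U + U^{2}\right) + 4 h\right) + h = \left(U + U^{2} + 4 h\right) + h = U + U^{2} + 5 h$)
$v{\left(s \right)} = s$ ($v{\left(s \right)} = \left(4 + s\right) - 4 = s$)
$G = - \frac{5}{3}$ ($G = \frac{\left(5 + 5^{2} + 5 \left(-4\right)\right) - 25}{9} = \frac{\left(5 + 25 - 20\right) - 25}{9} = \frac{10 - 25}{9} = \frac{1}{9} \left(-15\right) = - \frac{5}{3} \approx -1.6667$)
$G 33 - 20 = \left(- \frac{5}{3}\right) 33 - 20 = -55 - 20 = -75$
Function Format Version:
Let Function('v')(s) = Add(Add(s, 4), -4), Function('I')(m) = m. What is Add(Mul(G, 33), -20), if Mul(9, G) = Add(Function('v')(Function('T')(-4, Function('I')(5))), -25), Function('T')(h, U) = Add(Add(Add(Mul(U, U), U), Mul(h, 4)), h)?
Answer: -75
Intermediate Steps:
Function('T')(h, U) = Add(U, Pow(U, 2), Mul(5, h)) (Function('T')(h, U) = Add(Add(Add(Pow(U, 2), U), Mul(4, h)), h) = Add(Add(Add(U, Pow(U, 2)), Mul(4, h)), h) = Add(Add(U, Pow(U, 2), Mul(4, h)), h) = Add(U, Pow(U, 2), Mul(5, h)))
Function('v')(s) = s (Function('v')(s) = Add(Add(4, s), -4) = s)
G = Rational(-5, 3) (G = Mul(Rational(1, 9), Add(Add(5, Pow(5, 2), Mul(5, -4)), -25)) = Mul(Rational(1, 9), Add(Add(5, 25, -20), -25)) = Mul(Rational(1, 9), Add(10, -25)) = Mul(Rational(1, 9), -15) = Rational(-5, 3) ≈ -1.6667)
Add(Mul(G, 33), -20) = Add(Mul(Rational(-5, 3), 33), -20) = Add(-55, -20) = -75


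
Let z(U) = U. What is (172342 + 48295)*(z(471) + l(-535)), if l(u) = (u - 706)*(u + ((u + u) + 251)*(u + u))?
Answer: -239801777815988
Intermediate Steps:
l(u) = (-706 + u)*(u + 2*u*(251 + 2*u)) (l(u) = (-706 + u)*(u + (2*u + 251)*(2*u)) = (-706 + u)*(u + (251 + 2*u)*(2*u)) = (-706 + u)*(u + 2*u*(251 + 2*u)))
(172342 + 48295)*(z(471) + l(-535)) = (172342 + 48295)*(471 - 535*(-355118 - 2321*(-535) + 4*(-535)**2)) = 220637*(471 - 535*(-355118 + 1241735 + 4*286225)) = 220637*(471 - 535*(-355118 + 1241735 + 1144900)) = 220637*(471 - 535*2031517) = 220637*(471 - 1086861595) = 220637*(-1086861124) = -239801777815988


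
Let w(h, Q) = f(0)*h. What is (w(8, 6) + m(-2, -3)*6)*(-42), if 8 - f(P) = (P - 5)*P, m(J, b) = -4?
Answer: -1680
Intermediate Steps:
f(P) = 8 - P*(-5 + P) (f(P) = 8 - (P - 5)*P = 8 - (-5 + P)*P = 8 - P*(-5 + P))
w(h, Q) = 8*h (w(h, Q) = (8 - 1*0² + 5*0)*h = (8 - 1*0 + 0)*h = (8 + 0 + 0)*h = 8*h)
(w(8, 6) + m(-2, -3)*6)*(-42) = (8*8 - 4*6)*(-42) = (64 - 24)*(-42) = 40*(-42) = -1680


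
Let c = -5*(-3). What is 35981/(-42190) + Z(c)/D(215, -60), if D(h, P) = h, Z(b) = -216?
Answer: -3369791/1814170 ≈ -1.8575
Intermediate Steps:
c = 15
35981/(-42190) + Z(c)/D(215, -60) = 35981/(-42190) - 216/215 = 35981*(-1/42190) - 216*1/215 = -35981/42190 - 216/215 = -3369791/1814170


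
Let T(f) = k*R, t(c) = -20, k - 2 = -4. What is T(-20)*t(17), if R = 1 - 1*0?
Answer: 40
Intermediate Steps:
k = -2 (k = 2 - 4 = -2)
R = 1 (R = 1 + 0 = 1)
T(f) = -2 (T(f) = -2*1 = -2)
T(-20)*t(17) = -2*(-20) = 40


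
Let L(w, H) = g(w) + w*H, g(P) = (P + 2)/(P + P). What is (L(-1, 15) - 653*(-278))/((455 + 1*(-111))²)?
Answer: 363037/236672 ≈ 1.5339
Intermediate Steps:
g(P) = (2 + P)/(2*P) (g(P) = (2 + P)/((2*P)) = (2 + P)*(1/(2*P)) = (2 + P)/(2*P))
L(w, H) = H*w + (2 + w)/(2*w) (L(w, H) = (2 + w)/(2*w) + w*H = (2 + w)/(2*w) + H*w = H*w + (2 + w)/(2*w))
(L(-1, 15) - 653*(-278))/((455 + 1*(-111))²) = ((½ + 1/(-1) + 15*(-1)) - 653*(-278))/((455 + 1*(-111))²) = ((½ - 1 - 15) + 181534)/((455 - 111)²) = (-31/2 + 181534)/(344²) = (363037/2)/118336 = (363037/2)*(1/118336) = 363037/236672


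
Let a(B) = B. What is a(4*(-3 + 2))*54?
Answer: -216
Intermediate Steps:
a(4*(-3 + 2))*54 = (4*(-3 + 2))*54 = (4*(-1))*54 = -4*54 = -216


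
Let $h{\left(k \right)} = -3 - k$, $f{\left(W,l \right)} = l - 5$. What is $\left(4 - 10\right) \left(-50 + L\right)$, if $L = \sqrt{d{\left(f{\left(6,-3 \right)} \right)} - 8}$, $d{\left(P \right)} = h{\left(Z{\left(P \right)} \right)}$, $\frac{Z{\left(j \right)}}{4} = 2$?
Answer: $300 - 6 i \sqrt{19} \approx 300.0 - 26.153 i$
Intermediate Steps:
$Z{\left(j \right)} = 8$ ($Z{\left(j \right)} = 4 \cdot 2 = 8$)
$f{\left(W,l \right)} = -5 + l$ ($f{\left(W,l \right)} = l - 5 = -5 + l$)
$d{\left(P \right)} = -11$ ($d{\left(P \right)} = -3 - 8 = -11$)
$L = i \sqrt{19}$ ($L = \sqrt{-11 - 8} = \sqrt{-19} = i \sqrt{19} \approx 4.3589 i$)
$\left(4 - 10\right) \left(-50 + L\right) = \left(4 - 10\right) \left(-50 + i \sqrt{19}\right) = - 6 \left(-50 + i \sqrt{19}\right) = 300 - 6 i \sqrt{19}$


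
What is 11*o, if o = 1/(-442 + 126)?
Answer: -11/316 ≈ -0.034810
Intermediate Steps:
o = -1/316 (o = 1/(-316) = -1/316 ≈ -0.0031646)
11*o = 11*(-1/316) = -11/316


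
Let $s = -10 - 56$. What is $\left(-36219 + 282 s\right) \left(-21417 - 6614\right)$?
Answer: $1536967761$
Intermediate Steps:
$s = -66$ ($s = -10 - 56 = -66$)
$\left(-36219 + 282 s\right) \left(-21417 - 6614\right) = \left(-36219 + 282 \left(-66\right)\right) \left(-21417 - 6614\right) = \left(-36219 - 18612\right) \left(-28031\right) = \left(-54831\right) \left(-28031\right) = 1536967761$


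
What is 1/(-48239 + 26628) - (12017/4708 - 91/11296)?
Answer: -731089674903/287326716512 ≈ -2.5445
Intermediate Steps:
1/(-48239 + 26628) - (12017/4708 - 91/11296) = 1/(-21611) - (12017*(1/4708) - 91*1/11296) = -1/21611 - (12017/4708 - 91/11296) = -1/21611 - 1*33828901/13295392 = -1/21611 - 33828901/13295392 = -731089674903/287326716512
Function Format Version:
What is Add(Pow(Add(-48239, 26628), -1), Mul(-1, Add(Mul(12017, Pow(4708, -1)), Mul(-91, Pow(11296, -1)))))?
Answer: Rational(-731089674903, 287326716512) ≈ -2.5445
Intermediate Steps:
Add(Pow(Add(-48239, 26628), -1), Mul(-1, Add(Mul(12017, Pow(4708, -1)), Mul(-91, Pow(11296, -1))))) = Add(Pow(-21611, -1), Mul(-1, Add(Mul(12017, Rational(1, 4708)), Mul(-91, Rational(1, 11296))))) = Add(Rational(-1, 21611), Mul(-1, Add(Rational(12017, 4708), Rational(-91, 11296)))) = Add(Rational(-1, 21611), Mul(-1, Rational(33828901, 13295392))) = Add(Rational(-1, 21611), Rational(-33828901, 13295392)) = Rational(-731089674903, 287326716512)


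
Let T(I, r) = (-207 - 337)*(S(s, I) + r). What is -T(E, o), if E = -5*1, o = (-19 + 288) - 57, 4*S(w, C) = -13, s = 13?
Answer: 113560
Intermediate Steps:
S(w, C) = -13/4 (S(w, C) = (1/4)*(-13) = -13/4)
o = 212 (o = 269 - 57 = 212)
E = -5
T(I, r) = 1768 - 544*r (T(I, r) = (-207 - 337)*(-13/4 + r) = -544*(-13/4 + r) = 1768 - 544*r)
-T(E, o) = -(1768 - 544*212) = -(1768 - 115328) = -1*(-113560) = 113560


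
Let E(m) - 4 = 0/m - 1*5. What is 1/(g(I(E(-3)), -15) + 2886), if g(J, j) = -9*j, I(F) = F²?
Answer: 1/3021 ≈ 0.00033102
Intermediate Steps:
E(m) = -1 (E(m) = 4 + (0/m - 1*5) = 4 + (0 - 5) = 4 - 5 = -1)
1/(g(I(E(-3)), -15) + 2886) = 1/(-9*(-15) + 2886) = 1/(135 + 2886) = 1/3021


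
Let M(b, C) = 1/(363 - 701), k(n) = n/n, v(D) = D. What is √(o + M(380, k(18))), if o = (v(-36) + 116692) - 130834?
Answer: I*√9584330/26 ≈ 119.07*I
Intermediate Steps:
o = -14178 (o = (-36 + 116692) - 130834 = 116656 - 130834 = -14178)
k(n) = 1
M(b, C) = -1/338 (M(b, C) = 1/(-338) = -1/338)
√(o + M(380, k(18))) = √(-14178 - 1/338) = √(-4792165/338) = I*√9584330/26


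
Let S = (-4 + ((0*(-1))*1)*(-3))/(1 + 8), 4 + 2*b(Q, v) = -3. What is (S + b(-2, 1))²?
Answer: 5041/324 ≈ 15.559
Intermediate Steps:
b(Q, v) = -7/2 (b(Q, v) = -2 + (½)*(-3) = -2 - 3/2 = -7/2)
S = -4/9 (S = (-4 + (0*1)*(-3))/9 = (-4 + 0*(-3))*(⅑) = (-4 + 0)*(⅑) = -4*⅑ = -4/9 ≈ -0.44444)
(S + b(-2, 1))² = (-4/9 - 7/2)² = (-71/18)² = 5041/324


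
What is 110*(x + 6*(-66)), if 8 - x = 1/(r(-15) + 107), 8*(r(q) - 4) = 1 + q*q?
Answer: -23773200/557 ≈ -42681.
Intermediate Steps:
r(q) = 33/8 + q**2/8 (r(q) = 4 + (1 + q*q)/8 = 4 + (1 + q**2)/8 = 4 + (1/8 + q**2/8) = 33/8 + q**2/8)
x = 4452/557 (x = 8 - 1/((33/8 + (1/8)*(-15)**2) + 107) = 8 - 1/((33/8 + (1/8)*225) + 107) = 8 - 1/((33/8 + 225/8) + 107) = 8 - 1/(129/4 + 107) = 8 - 1/557/4 = 8 - 1*4/557 = 8 - 4/557 = 4452/557 ≈ 7.9928)
110*(x + 6*(-66)) = 110*(4452/557 + 6*(-66)) = 110*(4452/557 - 396) = 110*(-216120/557) = -23773200/557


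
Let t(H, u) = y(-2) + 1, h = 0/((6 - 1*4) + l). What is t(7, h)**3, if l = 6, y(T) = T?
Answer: -1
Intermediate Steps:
h = 0 (h = 0/((6 - 1*4) + 6) = 0/((6 - 4) + 6) = 0/(2 + 6) = 0/8 = 0*(1/8) = 0)
t(H, u) = -1 (t(H, u) = -2 + 1 = -1)
t(7, h)**3 = (-1)**3 = -1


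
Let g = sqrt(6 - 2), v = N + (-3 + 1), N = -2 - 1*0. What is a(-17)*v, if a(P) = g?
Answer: -8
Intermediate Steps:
N = -2 (N = -2 + 0 = -2)
v = -4 (v = -2 + (-3 + 1) = -2 - 2 = -4)
g = 2 (g = sqrt(4) = 2)
a(P) = 2
a(-17)*v = 2*(-4) = -8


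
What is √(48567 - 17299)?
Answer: 2*√7817 ≈ 176.83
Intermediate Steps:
√(48567 - 17299) = √31268 = 2*√7817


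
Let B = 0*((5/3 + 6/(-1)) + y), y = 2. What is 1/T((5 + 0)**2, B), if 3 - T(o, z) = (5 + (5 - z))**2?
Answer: -1/97 ≈ -0.010309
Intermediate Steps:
B = 0 (B = 0*((5/3 + 6/(-1)) + 2) = 0*((5*(1/3) + 6*(-1)) + 2) = 0*((5/3 - 6) + 2) = 0*(-13/3 + 2) = 0*(-7/3) = 0)
T(o, z) = 3 - (10 - z)**2 (T(o, z) = 3 - (5 + (5 - z))**2 = 3 - (10 - z)**2)
1/T((5 + 0)**2, B) = 1/(3 - (-10 + 0)**2) = 1/(3 - 1*(-10)**2) = 1/(3 - 1*100) = 1/(3 - 100) = 1/(-97) = -1/97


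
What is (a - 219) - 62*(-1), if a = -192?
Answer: -349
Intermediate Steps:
(a - 219) - 62*(-1) = (-192 - 219) - 62*(-1) = -411 + 62 = -349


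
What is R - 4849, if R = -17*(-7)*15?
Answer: -3064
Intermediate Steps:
R = 1785 (R = 119*15 = 1785)
R - 4849 = 1785 - 4849 = -3064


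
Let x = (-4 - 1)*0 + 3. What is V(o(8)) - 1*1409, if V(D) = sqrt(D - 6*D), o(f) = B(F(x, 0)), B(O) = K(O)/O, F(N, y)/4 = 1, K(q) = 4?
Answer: -1409 + I*sqrt(5) ≈ -1409.0 + 2.2361*I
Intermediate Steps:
x = 3 (x = -5*0 + 3 = 0 + 3 = 3)
F(N, y) = 4 (F(N, y) = 4*1 = 4)
B(O) = 4/O
o(f) = 1 (o(f) = 4/4 = 4*(1/4) = 1)
V(D) = sqrt(5)*sqrt(-D) (V(D) = sqrt(-5*D) = sqrt(5)*sqrt(-D))
V(o(8)) - 1*1409 = sqrt(5)*sqrt(-1*1) - 1*1409 = sqrt(5)*sqrt(-1) - 1409 = sqrt(5)*I - 1409 = I*sqrt(5) - 1409 = -1409 + I*sqrt(5)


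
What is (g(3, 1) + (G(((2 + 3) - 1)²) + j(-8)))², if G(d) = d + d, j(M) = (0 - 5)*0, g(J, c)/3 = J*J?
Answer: 3481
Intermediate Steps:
g(J, c) = 3*J² (g(J, c) = 3*(J*J) = 3*J²)
j(M) = 0 (j(M) = -5*0 = 0)
G(d) = 2*d
(g(3, 1) + (G(((2 + 3) - 1)²) + j(-8)))² = (3*3² + (2*((2 + 3) - 1)² + 0))² = (3*9 + (2*(5 - 1)² + 0))² = (27 + (2*4² + 0))² = (27 + (2*16 + 0))² = (27 + (32 + 0))² = (27 + 32)² = 59² = 3481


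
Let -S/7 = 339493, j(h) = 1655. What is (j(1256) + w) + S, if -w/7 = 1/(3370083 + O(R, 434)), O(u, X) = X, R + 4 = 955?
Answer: -8004290289539/3370517 ≈ -2.3748e+6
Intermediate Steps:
R = 951 (R = -4 + 955 = 951)
S = -2376451 (S = -7*339493 = -2376451)
w = -7/3370517 (w = -7/(3370083 + 434) = -7/3370517 ≈ -2.0768e-6)
(j(1256) + w) + S = (1655 - 7/3370517) - 2376451 = 5578205628/3370517 - 2376451 = -8004290289539/3370517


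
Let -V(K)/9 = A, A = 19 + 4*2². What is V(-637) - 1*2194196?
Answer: -2194511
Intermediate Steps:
A = 35 (A = 19 + 4*4 = 19 + 16 = 35)
V(K) = -315 (V(K) = -9*35 = -315)
V(-637) - 1*2194196 = -315 - 1*2194196 = -315 - 2194196 = -2194511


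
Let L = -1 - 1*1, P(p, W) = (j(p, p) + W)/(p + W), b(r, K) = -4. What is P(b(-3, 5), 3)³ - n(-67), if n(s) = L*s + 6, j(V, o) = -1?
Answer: -148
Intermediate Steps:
P(p, W) = (-1 + W)/(W + p) (P(p, W) = (-1 + W)/(p + W) = (-1 + W)/(W + p))
L = -2 (L = -1 - 1 = -2)
n(s) = 6 - 2*s (n(s) = -2*s + 6 = 6 - 2*s)
P(b(-3, 5), 3)³ - n(-67) = ((-1 + 3)/(3 - 4))³ - (6 - 2*(-67)) = (2/(-1))³ - (6 + 134) = (-1*2)³ - 1*140 = (-2)³ - 140 = -8 - 140 = -148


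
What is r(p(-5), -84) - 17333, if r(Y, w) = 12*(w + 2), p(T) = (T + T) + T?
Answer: -18317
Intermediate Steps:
p(T) = 3*T (p(T) = 2*T + T = 3*T)
r(Y, w) = 24 + 12*w (r(Y, w) = 12*(2 + w) = 24 + 12*w)
r(p(-5), -84) - 17333 = (24 + 12*(-84)) - 17333 = (24 - 1008) - 17333 = -984 - 17333 = -18317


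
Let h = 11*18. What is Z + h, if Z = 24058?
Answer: 24256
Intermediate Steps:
h = 198
Z + h = 24058 + 198 = 24256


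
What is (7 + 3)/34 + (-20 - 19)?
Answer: -658/17 ≈ -38.706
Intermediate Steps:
(7 + 3)/34 + (-20 - 19) = 10*(1/34) - 39 = 5/17 - 39 = -658/17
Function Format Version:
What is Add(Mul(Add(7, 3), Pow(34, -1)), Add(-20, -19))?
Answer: Rational(-658, 17) ≈ -38.706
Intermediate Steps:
Add(Mul(Add(7, 3), Pow(34, -1)), Add(-20, -19)) = Add(Mul(10, Rational(1, 34)), -39) = Add(Rational(5, 17), -39) = Rational(-658, 17)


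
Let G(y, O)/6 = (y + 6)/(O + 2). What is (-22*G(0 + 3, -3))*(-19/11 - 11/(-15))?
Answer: -5904/5 ≈ -1180.8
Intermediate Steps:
G(y, O) = 6*(6 + y)/(2 + O) (G(y, O) = 6*((y + 6)/(O + 2)) = 6*((6 + y)/(2 + O)) = 6*(6 + y)/(2 + O))
(-22*G(0 + 3, -3))*(-19/11 - 11/(-15)) = (-132*(6 + (0 + 3))/(2 - 3))*(-19/11 - 11/(-15)) = (-132*(6 + 3)/(-1))*(-19*1/11 - 11*(-1/15)) = (-132*(-1)*9)*(-19/11 + 11/15) = -22*(-54)*(-164/165) = 1188*(-164/165) = -5904/5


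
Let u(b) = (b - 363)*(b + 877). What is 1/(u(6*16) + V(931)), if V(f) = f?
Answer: -1/258860 ≈ -3.8631e-6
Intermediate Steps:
u(b) = (-363 + b)*(877 + b)
1/(u(6*16) + V(931)) = 1/((-318351 + (6*16)**2 + 514*(6*16)) + 931) = 1/((-318351 + 96**2 + 514*96) + 931) = 1/((-318351 + 9216 + 49344) + 931) = 1/(-259791 + 931) = 1/(-258860) = -1/258860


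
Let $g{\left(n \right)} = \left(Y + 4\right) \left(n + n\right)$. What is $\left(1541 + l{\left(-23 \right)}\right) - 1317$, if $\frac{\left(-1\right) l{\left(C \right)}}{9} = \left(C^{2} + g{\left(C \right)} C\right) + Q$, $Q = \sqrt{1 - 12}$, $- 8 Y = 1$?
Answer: $- \frac{165739}{4} - 9 i \sqrt{11} \approx -41435.0 - 29.85 i$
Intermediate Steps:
$Y = - \frac{1}{8}$ ($Y = \left(- \frac{1}{8}\right) 1 = - \frac{1}{8} \approx -0.125$)
$Q = i \sqrt{11}$ ($Q = \sqrt{-11} = i \sqrt{11} \approx 3.3166 i$)
$g{\left(n \right)} = \frac{31 n}{4}$ ($g{\left(n \right)} = \left(- \frac{1}{8} + 4\right) \left(n + n\right) = \frac{31 \cdot 2 n}{8} = \frac{31 n}{4}$)
$l{\left(C \right)} = - \frac{315 C^{2}}{4} - 9 i \sqrt{11}$ ($l{\left(C \right)} = - 9 \left(\left(C^{2} + \frac{31 C}{4} C\right) + i \sqrt{11}\right) = - 9 \left(\left(C^{2} + \frac{31 C^{2}}{4}\right) + i \sqrt{11}\right) = - 9 \left(\frac{35 C^{2}}{4} + i \sqrt{11}\right) = - \frac{315 C^{2}}{4} - 9 i \sqrt{11}$)
$\left(1541 + l{\left(-23 \right)}\right) - 1317 = \left(1541 - \left(\frac{166635}{4} + 9 i \sqrt{11}\right)\right) - 1317 = \left(- \frac{160471}{4} - 9 i \sqrt{11}\right) - 1317 = - \frac{165739}{4} - 9 i \sqrt{11}$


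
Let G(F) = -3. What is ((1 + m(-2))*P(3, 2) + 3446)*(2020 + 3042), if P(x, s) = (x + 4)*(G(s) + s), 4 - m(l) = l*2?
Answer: 17124746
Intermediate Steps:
m(l) = 4 - 2*l (m(l) = 4 - l*2 = 4 - 2*l)
P(x, s) = (-3 + s)*(4 + x) (P(x, s) = (x + 4)*(-3 + s) = (4 + x)*(-3 + s) = (-3 + s)*(4 + x))
((1 + m(-2))*P(3, 2) + 3446)*(2020 + 3042) = ((1 + (4 - 2*(-2)))*(-12 - 3*3 + 4*2 + 2*3) + 3446)*(2020 + 3042) = ((1 + (4 + 4))*(-12 - 9 + 8 + 6) + 3446)*5062 = ((1 + 8)*(-7) + 3446)*5062 = (9*(-7) + 3446)*5062 = (-63 + 3446)*5062 = 3383*5062 = 17124746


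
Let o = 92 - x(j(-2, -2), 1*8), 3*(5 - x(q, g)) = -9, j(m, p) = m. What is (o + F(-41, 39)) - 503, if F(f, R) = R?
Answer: -380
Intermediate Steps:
x(q, g) = 8 (x(q, g) = 5 - ⅓*(-9) = 5 + 3 = 8)
o = 84 (o = 92 - 1*8 = 92 - 8 = 84)
(o + F(-41, 39)) - 503 = (84 + 39) - 503 = 123 - 503 = -380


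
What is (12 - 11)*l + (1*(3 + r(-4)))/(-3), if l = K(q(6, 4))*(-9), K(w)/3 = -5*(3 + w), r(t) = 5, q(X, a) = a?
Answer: 2827/3 ≈ 942.33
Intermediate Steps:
K(w) = -45 - 15*w (K(w) = 3*(-5*(3 + w)) = 3*(-15 - 5*w) = -45 - 15*w)
l = 945 (l = (-45 - 15*4)*(-9) = (-45 - 60)*(-9) = -105*(-9) = 945)
(12 - 11)*l + (1*(3 + r(-4)))/(-3) = (12 - 11)*945 + (1*(3 + 5))/(-3) = 1*945 + (1*8)*(-⅓) = 945 + 8*(-⅓) = 945 - 8/3 = 2827/3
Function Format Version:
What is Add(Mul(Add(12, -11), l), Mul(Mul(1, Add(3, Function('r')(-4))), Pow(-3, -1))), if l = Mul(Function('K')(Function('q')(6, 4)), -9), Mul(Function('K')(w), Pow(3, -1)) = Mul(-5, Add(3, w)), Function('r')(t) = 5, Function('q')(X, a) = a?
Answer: Rational(2827, 3) ≈ 942.33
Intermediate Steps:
Function('K')(w) = Add(-45, Mul(-15, w)) (Function('K')(w) = Mul(3, Mul(-5, Add(3, w))) = Mul(3, Add(-15, Mul(-5, w))) = Add(-45, Mul(-15, w)))
l = 945 (l = Mul(Add(-45, Mul(-15, 4)), -9) = Mul(Add(-45, -60), -9) = Mul(-105, -9) = 945)
Add(Mul(Add(12, -11), l), Mul(Mul(1, Add(3, Function('r')(-4))), Pow(-3, -1))) = Add(Mul(Add(12, -11), 945), Mul(Mul(1, Add(3, 5)), Pow(-3, -1))) = Add(Mul(1, 945), Mul(Mul(1, 8), Rational(-1, 3))) = Add(945, Mul(8, Rational(-1, 3))) = Add(945, Rational(-8, 3)) = Rational(2827, 3)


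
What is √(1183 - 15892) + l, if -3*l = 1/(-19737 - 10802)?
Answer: 1/91617 + I*√14709 ≈ 1.0915e-5 + 121.28*I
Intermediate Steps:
l = 1/91617 (l = -1/(3*(-19737 - 10802)) = -⅓/(-30539) = -⅓*(-1/30539) = 1/91617 ≈ 1.0915e-5)
√(1183 - 15892) + l = √(1183 - 15892) + 1/91617 = √(-14709) + 1/91617 = I*√14709 + 1/91617 = 1/91617 + I*√14709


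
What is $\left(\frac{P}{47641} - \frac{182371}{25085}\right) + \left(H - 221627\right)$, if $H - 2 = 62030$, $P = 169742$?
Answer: $- \frac{190732342792316}{1195074485} \approx -1.596 \cdot 10^{5}$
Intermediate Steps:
$H = 62032$ ($H = 2 + 62030 = 62032$)
$\left(\frac{P}{47641} - \frac{182371}{25085}\right) + \left(H - 221627\right) = \left(\frac{169742}{47641} - \frac{182371}{25085}\right) + \left(62032 - 221627\right) = \left(169742 \cdot \frac{1}{47641} - \frac{182371}{25085}\right) - 159595 = \left(\frac{169742}{47641} - \frac{182371}{25085}\right) - 159595 = - \frac{4430358741}{1195074485} - 159595 = - \frac{190732342792316}{1195074485}$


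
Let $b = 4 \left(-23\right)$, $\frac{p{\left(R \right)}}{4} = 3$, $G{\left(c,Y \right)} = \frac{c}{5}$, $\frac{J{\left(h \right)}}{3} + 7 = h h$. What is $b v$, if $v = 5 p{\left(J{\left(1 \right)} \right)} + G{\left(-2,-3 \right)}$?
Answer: $- \frac{27416}{5} \approx -5483.2$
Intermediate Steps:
$J{\left(h \right)} = -21 + 3 h^{2}$ ($J{\left(h \right)} = -21 + 3 h h = -21 + 3 h^{2}$)
$G{\left(c,Y \right)} = \frac{c}{5}$ ($G{\left(c,Y \right)} = c \frac{1}{5} = \frac{c}{5}$)
$p{\left(R \right)} = 12$ ($p{\left(R \right)} = 4 \cdot 3 = 12$)
$b = -92$
$v = \frac{298}{5}$ ($v = 5 \cdot 12 + \frac{1}{5} \left(-2\right) = 60 - \frac{2}{5} = \frac{298}{5} \approx 59.6$)
$b v = \left(-92\right) \frac{298}{5} = - \frac{27416}{5}$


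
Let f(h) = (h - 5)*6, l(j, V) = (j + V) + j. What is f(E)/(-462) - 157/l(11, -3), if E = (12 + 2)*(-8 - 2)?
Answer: -9334/1463 ≈ -6.3800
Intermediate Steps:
l(j, V) = V + 2*j (l(j, V) = (V + j) + j = V + 2*j)
E = -140 (E = 14*(-10) = -140)
f(h) = -30 + 6*h (f(h) = (-5 + h)*6 = -30 + 6*h)
f(E)/(-462) - 157/l(11, -3) = (-30 + 6*(-140))/(-462) - 157/(-3 + 2*11) = (-30 - 840)*(-1/462) - 157/(-3 + 22) = -870*(-1/462) - 157/19 = 145/77 - 157*1/19 = 145/77 - 157/19 = -9334/1463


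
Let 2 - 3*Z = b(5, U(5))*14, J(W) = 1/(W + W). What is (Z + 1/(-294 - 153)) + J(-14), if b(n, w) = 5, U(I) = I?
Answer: -284171/12516 ≈ -22.705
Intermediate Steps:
J(W) = 1/(2*W)
Z = -68/3 (Z = 2/3 - 5*14/3 = 2/3 - 1/3*70 = 2/3 - 70/3 = -68/3 ≈ -22.667)
(Z + 1/(-294 - 153)) + J(-14) = (-68/3 + 1/(-294 - 153)) + (1/2)/(-14) = (-68/3 + 1/(-447)) + (1/2)*(-1/14) = (-68/3 - 1/447) - 1/28 = -10133/447 - 1/28 = -284171/12516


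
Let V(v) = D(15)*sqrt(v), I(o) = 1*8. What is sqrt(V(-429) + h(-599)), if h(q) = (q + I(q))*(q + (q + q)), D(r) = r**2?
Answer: 3*sqrt(118003 + 25*I*sqrt(429)) ≈ 1030.5 + 2.2611*I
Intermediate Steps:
I(o) = 8
V(v) = 225*sqrt(v) (V(v) = 15**2*sqrt(v) = 225*sqrt(v))
h(q) = 3*q*(8 + q) (h(q) = (q + 8)*(q + (q + q)) = (8 + q)*(q + 2*q) = (8 + q)*(3*q) = 3*q*(8 + q))
sqrt(V(-429) + h(-599)) = sqrt(225*sqrt(-429) + 3*(-599)*(8 - 599)) = sqrt(225*(I*sqrt(429)) + 3*(-599)*(-591)) = sqrt(225*I*sqrt(429) + 1062027) = sqrt(1062027 + 225*I*sqrt(429))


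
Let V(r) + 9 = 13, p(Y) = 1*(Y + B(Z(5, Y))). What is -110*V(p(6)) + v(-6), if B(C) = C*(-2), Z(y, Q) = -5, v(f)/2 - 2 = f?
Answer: -448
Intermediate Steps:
v(f) = 4 + 2*f
B(C) = -2*C
p(Y) = 10 + Y (p(Y) = 1*(Y - 2*(-5)) = 1*(Y + 10) = 1*(10 + Y) = 10 + Y)
V(r) = 4 (V(r) = -9 + 13 = 4)
-110*V(p(6)) + v(-6) = -110*4 + (4 + 2*(-6)) = -440 + (4 - 12) = -440 - 8 = -448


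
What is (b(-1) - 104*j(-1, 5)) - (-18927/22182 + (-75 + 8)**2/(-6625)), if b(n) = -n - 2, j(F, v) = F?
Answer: 5120469541/48985250 ≈ 104.53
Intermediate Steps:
b(n) = -2 - n
(b(-1) - 104*j(-1, 5)) - (-18927/22182 + (-75 + 8)**2/(-6625)) = ((-2 - 1*(-1)) - 104*(-1)) - (-18927/22182 + (-75 + 8)**2/(-6625)) = ((-2 + 1) + 104) - (-18927*1/22182 + (-67)**2*(-1/6625)) = (-1 + 104) - (-6309/7394 + 4489*(-1/6625)) = 103 - (-6309/7394 - 4489/6625) = 103 - 1*(-74988791/48985250) = 103 + 74988791/48985250 = 5120469541/48985250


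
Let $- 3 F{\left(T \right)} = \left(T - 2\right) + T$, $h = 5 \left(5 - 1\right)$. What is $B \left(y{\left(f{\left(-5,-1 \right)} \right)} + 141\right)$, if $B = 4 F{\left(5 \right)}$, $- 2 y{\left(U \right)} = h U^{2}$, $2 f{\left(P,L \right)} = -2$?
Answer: $- \frac{4192}{3} \approx -1397.3$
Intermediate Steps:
$f{\left(P,L \right)} = -1$ ($f{\left(P,L \right)} = \frac{1}{2} \left(-2\right) = -1$)
$h = 20$ ($h = 5 \cdot 4 = 20$)
$y{\left(U \right)} = - 10 U^{2}$ ($y{\left(U \right)} = - \frac{20 U^{2}}{2} = - 10 U^{2}$)
$F{\left(T \right)} = \frac{2}{3} - \frac{2 T}{3}$ ($F{\left(T \right)} = - \frac{\left(T - 2\right) + T}{3} = - \frac{\left(-2 + T\right) + T}{3} = - \frac{-2 + 2 T}{3} = \frac{2}{3} - \frac{2 T}{3}$)
$B = - \frac{32}{3}$ ($B = 4 \left(\frac{2}{3} - \frac{10}{3}\right) = 4 \left(- \frac{8}{3}\right) = - \frac{32}{3} \approx -10.667$)
$B \left(y{\left(f{\left(-5,-1 \right)} \right)} + 141\right) = - \frac{32 \left(- 10 \left(-1\right)^{2} + 141\right)}{3} = - \frac{32 \left(\left(-10\right) 1 + 141\right)}{3} = - \frac{32 \left(-10 + 141\right)}{3} = \left(- \frac{32}{3}\right) 131 = - \frac{4192}{3}$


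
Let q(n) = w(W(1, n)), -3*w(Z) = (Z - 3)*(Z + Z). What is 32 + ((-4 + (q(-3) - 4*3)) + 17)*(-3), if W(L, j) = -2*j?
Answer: 65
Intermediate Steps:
w(Z) = -2*Z*(-3 + Z)/3 (w(Z) = -(Z - 3)*(Z + Z)/3 = -(-3 + Z)*2*Z/3 = -2*Z*(-3 + Z)/3)
q(n) = -4*n*(3 + 2*n)/3 (q(n) = 2*(-2*n)*(3 - (-2)*n)/3 = 2*(-2*n)*(3 + 2*n)/3 = -4*n*(3 + 2*n)/3)
32 + ((-4 + (q(-3) - 4*3)) + 17)*(-3) = 32 + ((-4 + (-4/3*(-3)*(3 + 2*(-3)) - 4*3)) + 17)*(-3) = 32 + ((-4 + (-4/3*(-3)*(3 - 6) - 12)) + 17)*(-3) = 32 + ((-4 + (-4/3*(-3)*(-3) - 12)) + 17)*(-3) = 32 + ((-4 + (-12 - 12)) + 17)*(-3) = 32 + ((-4 - 24) + 17)*(-3) = 32 + (-28 + 17)*(-3) = 32 - 11*(-3) = 32 + 33 = 65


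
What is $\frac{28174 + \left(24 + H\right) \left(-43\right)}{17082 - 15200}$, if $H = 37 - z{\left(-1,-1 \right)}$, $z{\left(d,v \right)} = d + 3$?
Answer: $\frac{25637}{1882} \approx 13.622$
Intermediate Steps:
$z{\left(d,v \right)} = 3 + d$
$H = 35$ ($H = 37 - \left(3 - 1\right) = 37 - 2 = 35$)
$\frac{28174 + \left(24 + H\right) \left(-43\right)}{17082 - 15200} = \frac{28174 + \left(24 + 35\right) \left(-43\right)}{17082 - 15200} = \frac{28174 + 59 \left(-43\right)}{1882} = \left(28174 - 2537\right) \frac{1}{1882} = 25637 \cdot \frac{1}{1882} = \frac{25637}{1882}$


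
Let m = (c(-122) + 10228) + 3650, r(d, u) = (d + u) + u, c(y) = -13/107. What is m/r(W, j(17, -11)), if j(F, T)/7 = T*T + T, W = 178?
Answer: 1484933/183826 ≈ 8.0779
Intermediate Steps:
c(y) = -13/107 (c(y) = -13*1/107 = -13/107)
j(F, T) = 7*T + 7*T**2 (j(F, T) = 7*(T*T + T) = 7*(T**2 + T) = 7*(T + T**2) = 7*T + 7*T**2)
r(d, u) = d + 2*u
m = 1484933/107 (m = (-13/107 + 10228) + 3650 = 1094383/107 + 3650 = 1484933/107 ≈ 13878.)
m/r(W, j(17, -11)) = 1484933/(107*(178 + 2*(7*(-11)*(1 - 11)))) = 1484933/(107*(178 + 2*(7*(-11)*(-10)))) = 1484933/(107*(178 + 2*770)) = 1484933/(107*(178 + 1540)) = (1484933/107)/1718 = (1484933/107)*(1/1718) = 1484933/183826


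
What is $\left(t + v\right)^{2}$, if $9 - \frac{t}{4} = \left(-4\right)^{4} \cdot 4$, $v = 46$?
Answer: $16112196$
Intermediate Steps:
$t = -4060$ ($t = 36 - 4 \left(-4\right)^{4} \cdot 4 = 36 - 4 \cdot 256 \cdot 4 = 36 - 4096 = -4060$)
$\left(t + v\right)^{2} = \left(-4060 + 46\right)^{2} = \left(-4014\right)^{2} = 16112196$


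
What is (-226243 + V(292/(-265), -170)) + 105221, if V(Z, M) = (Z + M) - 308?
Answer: -32197792/265 ≈ -1.2150e+5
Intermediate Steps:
V(Z, M) = -308 + M + Z (V(Z, M) = (M + Z) - 308 = -308 + M + Z)
(-226243 + V(292/(-265), -170)) + 105221 = (-226243 + (-308 - 170 + 292/(-265))) + 105221 = (-226243 + (-308 - 170 + 292*(-1/265))) + 105221 = (-226243 + (-308 - 170 - 292/265)) + 105221 = (-226243 - 126962/265) + 105221 = -60081357/265 + 105221 = -32197792/265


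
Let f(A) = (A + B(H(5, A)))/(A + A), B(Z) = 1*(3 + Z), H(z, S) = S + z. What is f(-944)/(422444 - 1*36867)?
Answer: 235/90996172 ≈ 2.5825e-6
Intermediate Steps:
B(Z) = 3 + Z
f(A) = (8 + 2*A)/(2*A) (f(A) = (A + (3 + (A + 5)))/(A + A) = (A + (3 + (5 + A)))/((2*A)) = (A + (8 + A))*(1/(2*A)) = (8 + 2*A)*(1/(2*A)) = (8 + 2*A)/(2*A))
f(-944)/(422444 - 1*36867) = ((4 - 944)/(-944))/(422444 - 1*36867) = (-1/944*(-940))/(422444 - 36867) = (235/236)/385577 = (235/236)*(1/385577) = 235/90996172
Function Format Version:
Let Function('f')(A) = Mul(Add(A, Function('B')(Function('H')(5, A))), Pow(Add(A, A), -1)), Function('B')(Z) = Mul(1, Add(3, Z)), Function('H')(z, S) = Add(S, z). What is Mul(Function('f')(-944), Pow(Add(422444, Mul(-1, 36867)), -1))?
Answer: Rational(235, 90996172) ≈ 2.5825e-6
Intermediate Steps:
Function('B')(Z) = Add(3, Z)
Function('f')(A) = Mul(Rational(1, 2), Pow(A, -1), Add(8, Mul(2, A))) (Function('f')(A) = Mul(Add(A, Add(3, Add(A, 5))), Pow(Add(A, A), -1)) = Mul(Add(A, Add(3, Add(5, A))), Pow(Mul(2, A), -1)) = Mul(Add(A, Add(8, A)), Mul(Rational(1, 2), Pow(A, -1))) = Mul(Add(8, Mul(2, A)), Mul(Rational(1, 2), Pow(A, -1))) = Mul(Rational(1, 2), Pow(A, -1), Add(8, Mul(2, A))))
Mul(Function('f')(-944), Pow(Add(422444, Mul(-1, 36867)), -1)) = Mul(Mul(Pow(-944, -1), Add(4, -944)), Pow(Add(422444, Mul(-1, 36867)), -1)) = Mul(Mul(Rational(-1, 944), -940), Pow(Add(422444, -36867), -1)) = Mul(Rational(235, 236), Pow(385577, -1)) = Mul(Rational(235, 236), Rational(1, 385577)) = Rational(235, 90996172)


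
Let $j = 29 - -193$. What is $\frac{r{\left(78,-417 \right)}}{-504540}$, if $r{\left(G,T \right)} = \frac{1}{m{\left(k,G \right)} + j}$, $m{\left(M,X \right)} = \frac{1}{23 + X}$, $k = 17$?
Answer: $- \frac{101}{11313300420} \approx -8.9275 \cdot 10^{-9}$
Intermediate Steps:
$j = 222$ ($j = 29 + 193 = 222$)
$r{\left(G,T \right)} = \frac{1}{222 + \frac{1}{23 + G}}$ ($r{\left(G,T \right)} = \frac{1}{\frac{1}{23 + G} + 222} = \frac{1}{222 + \frac{1}{23 + G}}$)
$\frac{r{\left(78,-417 \right)}}{-504540} = \frac{\frac{1}{5107 + 222 \cdot 78} \left(23 + 78\right)}{-504540} = \frac{1}{5107 + 17316} \cdot 101 \left(- \frac{1}{504540}\right) = \frac{1}{22423} \cdot 101 \left(- \frac{1}{504540}\right) = \frac{101}{22423} \left(- \frac{1}{504540}\right) = - \frac{101}{11313300420}$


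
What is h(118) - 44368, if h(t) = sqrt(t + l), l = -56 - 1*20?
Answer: -44368 + sqrt(42) ≈ -44362.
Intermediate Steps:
l = -76 (l = -56 - 20 = -76)
h(t) = sqrt(-76 + t) (h(t) = sqrt(t - 76) = sqrt(-76 + t))
h(118) - 44368 = sqrt(-76 + 118) - 44368 = sqrt(42) - 44368 = -44368 + sqrt(42)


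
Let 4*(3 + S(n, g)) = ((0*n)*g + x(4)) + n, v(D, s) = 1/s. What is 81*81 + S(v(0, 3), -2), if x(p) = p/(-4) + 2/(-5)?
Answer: 98366/15 ≈ 6557.7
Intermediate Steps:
v(D, s) = 1/s
x(p) = -⅖ - p/4 (x(p) = p*(-¼) + 2*(-⅕) = -p/4 - ⅖ = -⅖ - p/4)
S(n, g) = -67/20 + n/4 (S(n, g) = -3 + (((0*n)*g + (-⅖ - ¼*4)) + n)/4 = -3 + ((0*g + (-⅖ - 1)) + n)/4 = -3 + ((0 - 7/5) + n)/4 = -3 + (-7/5 + n)/4 = -3 + (-7/20 + n/4) = -67/20 + n/4)
81*81 + S(v(0, 3), -2) = 81*81 + (-67/20 + (¼)/3) = 6561 + (-67/20 + (¼)*(⅓)) = 6561 + (-67/20 + 1/12) = 6561 - 49/15 = 98366/15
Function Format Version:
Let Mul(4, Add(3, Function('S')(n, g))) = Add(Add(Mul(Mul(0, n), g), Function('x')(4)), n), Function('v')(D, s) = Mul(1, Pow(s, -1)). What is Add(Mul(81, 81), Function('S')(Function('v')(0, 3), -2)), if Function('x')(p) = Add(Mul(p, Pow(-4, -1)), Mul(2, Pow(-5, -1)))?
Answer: Rational(98366, 15) ≈ 6557.7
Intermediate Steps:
Function('v')(D, s) = Pow(s, -1)
Function('x')(p) = Add(Rational(-2, 5), Mul(Rational(-1, 4), p)) (Function('x')(p) = Add(Mul(p, Rational(-1, 4)), Mul(2, Rational(-1, 5))) = Add(Mul(Rational(-1, 4), p), Rational(-2, 5)) = Add(Rational(-2, 5), Mul(Rational(-1, 4), p)))
Function('S')(n, g) = Add(Rational(-67, 20), Mul(Rational(1, 4), n)) (Function('S')(n, g) = Add(-3, Mul(Rational(1, 4), Add(Add(Mul(Mul(0, n), g), Add(Rational(-2, 5), Mul(Rational(-1, 4), 4))), n))) = Add(-3, Mul(Rational(1, 4), Add(Add(Mul(0, g), Add(Rational(-2, 5), -1)), n))) = Add(-3, Mul(Rational(1, 4), Add(Add(0, Rational(-7, 5)), n))) = Add(-3, Mul(Rational(1, 4), Add(Rational(-7, 5), n))) = Add(-3, Add(Rational(-7, 20), Mul(Rational(1, 4), n))) = Add(Rational(-67, 20), Mul(Rational(1, 4), n)))
Add(Mul(81, 81), Function('S')(Function('v')(0, 3), -2)) = Add(Mul(81, 81), Add(Rational(-67, 20), Mul(Rational(1, 4), Pow(3, -1)))) = Add(6561, Add(Rational(-67, 20), Mul(Rational(1, 4), Rational(1, 3)))) = Add(6561, Add(Rational(-67, 20), Rational(1, 12))) = Add(6561, Rational(-49, 15)) = Rational(98366, 15)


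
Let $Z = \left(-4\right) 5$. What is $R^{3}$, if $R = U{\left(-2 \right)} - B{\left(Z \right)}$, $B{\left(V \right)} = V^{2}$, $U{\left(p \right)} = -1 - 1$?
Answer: $-64964808$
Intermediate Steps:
$U{\left(p \right)} = -2$
$Z = -20$
$R = -402$ ($R = -2 - \left(-20\right)^{2} = -2 - 400 = -402$)
$R^{3} = \left(-402\right)^{3} = -64964808$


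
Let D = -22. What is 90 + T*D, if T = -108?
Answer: 2466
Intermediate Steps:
90 + T*D = 90 - 108*(-22) = 90 + 2376 = 2466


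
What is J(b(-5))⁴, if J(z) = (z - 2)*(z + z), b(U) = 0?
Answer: 0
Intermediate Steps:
J(z) = 2*z*(-2 + z) (J(z) = (-2 + z)*(2*z) = 2*z*(-2 + z))
J(b(-5))⁴ = (2*0*(-2 + 0))⁴ = (2*0*(-2))⁴ = 0⁴ = 0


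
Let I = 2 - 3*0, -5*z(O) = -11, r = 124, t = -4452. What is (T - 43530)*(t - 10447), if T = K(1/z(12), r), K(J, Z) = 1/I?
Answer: 1297092041/2 ≈ 6.4855e+8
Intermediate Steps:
z(O) = 11/5 (z(O) = -⅕*(-11) = 11/5)
I = 2 (I = 2 + 0 = 2)
K(J, Z) = ½ (K(J, Z) = 1/2 = ½)
T = ½ ≈ 0.50000
(T - 43530)*(t - 10447) = (½ - 43530)*(-4452 - 10447) = -87059/2*(-14899) = 1297092041/2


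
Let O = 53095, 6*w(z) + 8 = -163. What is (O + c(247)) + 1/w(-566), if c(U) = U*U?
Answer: 6503926/57 ≈ 1.1410e+5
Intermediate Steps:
w(z) = -57/2 (w(z) = -4/3 + (⅙)*(-163) = -4/3 - 163/6 = -57/2)
c(U) = U²
(O + c(247)) + 1/w(-566) = (53095 + 247²) + 1/(-57/2) = (53095 + 61009) - 2/57 = 114104 - 2/57 = 6503926/57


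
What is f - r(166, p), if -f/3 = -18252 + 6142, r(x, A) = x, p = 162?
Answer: 36164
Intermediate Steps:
f = 36330 (f = -3*(-18252 + 6142) = -3*(-12110) = 36330)
f - r(166, p) = 36330 - 1*166 = 36330 - 166 = 36164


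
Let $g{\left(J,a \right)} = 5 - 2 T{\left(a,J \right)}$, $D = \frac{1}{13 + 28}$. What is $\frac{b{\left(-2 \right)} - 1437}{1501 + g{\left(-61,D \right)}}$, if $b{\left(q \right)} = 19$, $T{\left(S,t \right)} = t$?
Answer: $- \frac{709}{814} \approx -0.87101$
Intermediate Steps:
$D = \frac{1}{41} \approx 0.02439$
$g{\left(J,a \right)} = 5 - 2 J$
$\frac{b{\left(-2 \right)} - 1437}{1501 + g{\left(-61,D \right)}} = \frac{19 - 1437}{1501 + \left(5 - -122\right)} = - \frac{1418}{1501 + \left(5 + 122\right)} = - \frac{1418}{1501 + 127} = - \frac{1418}{1628} = \left(-1418\right) \frac{1}{1628} = - \frac{709}{814}$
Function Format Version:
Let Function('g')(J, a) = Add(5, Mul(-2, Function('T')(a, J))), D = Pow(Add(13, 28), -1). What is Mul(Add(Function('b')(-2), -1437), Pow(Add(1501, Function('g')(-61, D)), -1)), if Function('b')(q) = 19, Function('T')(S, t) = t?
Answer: Rational(-709, 814) ≈ -0.87101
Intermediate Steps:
D = Rational(1, 41) (D = Pow(41, -1) = Rational(1, 41) ≈ 0.024390)
Function('g')(J, a) = Add(5, Mul(-2, J))
Mul(Add(Function('b')(-2), -1437), Pow(Add(1501, Function('g')(-61, D)), -1)) = Mul(Add(19, -1437), Pow(Add(1501, Add(5, Mul(-2, -61))), -1)) = Mul(-1418, Pow(Add(1501, Add(5, 122)), -1)) = Mul(-1418, Pow(Add(1501, 127), -1)) = Mul(-1418, Pow(1628, -1)) = Mul(-1418, Rational(1, 1628)) = Rational(-709, 814)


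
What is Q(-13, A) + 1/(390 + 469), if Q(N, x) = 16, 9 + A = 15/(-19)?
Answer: 13745/859 ≈ 16.001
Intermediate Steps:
A = -186/19 (A = -9 + 15/(-19) = -9 + 15*(-1/19) = -9 - 15/19 = -186/19 ≈ -9.7895)
Q(-13, A) + 1/(390 + 469) = 16 + 1/(390 + 469) = 16 + 1/859 = 13745/859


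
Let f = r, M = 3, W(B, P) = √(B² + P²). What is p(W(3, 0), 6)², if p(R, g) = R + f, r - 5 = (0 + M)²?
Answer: 289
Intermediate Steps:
r = 14 (r = 5 + (0 + 3)² = 5 + 3² = 5 + 9 = 14)
f = 14
p(R, g) = 14 + R (p(R, g) = R + 14 = 14 + R)
p(W(3, 0), 6)² = (14 + √(3² + 0²))² = (14 + √(9 + 0))² = (14 + √9)² = (14 + 3)² = 17² = 289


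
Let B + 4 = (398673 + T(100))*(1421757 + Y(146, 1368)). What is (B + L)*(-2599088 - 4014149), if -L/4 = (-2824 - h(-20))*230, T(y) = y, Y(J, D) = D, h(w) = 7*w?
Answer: -3753053627172204537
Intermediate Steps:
L = 2469280 (L = -4*(-2824 - 7*(-20))*230 = -4*(-2824 - 1*(-140))*230 = -4*(-2824 + 140)*230 = -(-10736)*230 = -4*(-617320) = 2469280)
B = 567503825621 (B = -4 + (398673 + 100)*(1421757 + 1368) = -4 + 398773*1423125 = -4 + 567503825625 = 567503825621)
(B + L)*(-2599088 - 4014149) = (567503825621 + 2469280)*(-2599088 - 4014149) = 567506294901*(-6613237) = -3753053627172204537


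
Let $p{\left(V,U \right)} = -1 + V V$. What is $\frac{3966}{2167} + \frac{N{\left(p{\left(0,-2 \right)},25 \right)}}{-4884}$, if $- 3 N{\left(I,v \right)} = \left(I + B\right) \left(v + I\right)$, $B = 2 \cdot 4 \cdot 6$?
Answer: $\frac{41704}{21867} \approx 1.9072$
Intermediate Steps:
$B = 48$ ($B = 8 \cdot 6 = 48$)
$p{\left(V,U \right)} = -1 + V^{2}$
$N{\left(I,v \right)} = - \frac{\left(48 + I\right) \left(I + v\right)}{3}$ ($N{\left(I,v \right)} = - \frac{\left(I + 48\right) \left(v + I\right)}{3} = - \frac{\left(48 + I\right) \left(I + v\right)}{3}$)
$\frac{3966}{2167} + \frac{N{\left(p{\left(0,-2 \right)},25 \right)}}{-4884} = \frac{3966}{2167} + \frac{- 16 \left(-1 + 0^{2}\right) - 400 - \frac{\left(-1 + 0^{2}\right)^{2}}{3} - \frac{1}{3} \left(-1 + 0^{2}\right) 25}{-4884} = 3966 \cdot \frac{1}{2167} + \left(- 16 \left(-1 + 0\right) - 400 - \frac{\left(-1 + 0\right)^{2}}{3} - \frac{1}{3} \left(-1 + 0\right) 25\right) \left(- \frac{1}{4884}\right) = \frac{3966}{2167} + \left(\left(-16\right) \left(-1\right) - 400 - \frac{\left(-1\right)^{2}}{3} - \left(- \frac{1}{3}\right) 25\right) \left(- \frac{1}{4884}\right) = \frac{3966}{2167} + \left(16 - 400 - \frac{1}{3} + \frac{25}{3}\right) \left(- \frac{1}{4884}\right) = \frac{3966}{2167} - - \frac{94}{1221} = \frac{3966}{2167} + \frac{94}{1221} = \frac{41704}{21867}$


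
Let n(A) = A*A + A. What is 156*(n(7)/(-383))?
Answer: -8736/383 ≈ -22.809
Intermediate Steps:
n(A) = A + A² (n(A) = A² + A = A + A²)
156*(n(7)/(-383)) = 156*((7*(1 + 7))/(-383)) = 156*((7*8)*(-1/383)) = 156*(56*(-1/383)) = 156*(-56/383) = -8736/383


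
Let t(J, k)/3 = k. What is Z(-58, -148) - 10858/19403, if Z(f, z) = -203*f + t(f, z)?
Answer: 219825132/19403 ≈ 11329.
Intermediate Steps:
t(J, k) = 3*k
Z(f, z) = -203*f + 3*z
Z(-58, -148) - 10858/19403 = (-203*(-58) + 3*(-148)) - 10858/19403 = (11774 - 444) - 10858/19403 = 11330 - 1*10858/19403 = 11330 - 10858/19403 = 219825132/19403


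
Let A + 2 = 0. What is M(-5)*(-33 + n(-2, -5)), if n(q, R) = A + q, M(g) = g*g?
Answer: -925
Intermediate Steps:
A = -2 (A = -2 + 0 = -2)
M(g) = g**2
n(q, R) = -2 + q
M(-5)*(-33 + n(-2, -5)) = (-5)**2*(-33 + (-2 - 2)) = 25*(-33 - 4) = 25*(-37) = -925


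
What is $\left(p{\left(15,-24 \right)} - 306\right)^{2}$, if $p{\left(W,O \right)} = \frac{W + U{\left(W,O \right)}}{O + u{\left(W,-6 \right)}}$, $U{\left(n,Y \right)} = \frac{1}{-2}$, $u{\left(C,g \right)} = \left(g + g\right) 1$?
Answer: $\frac{486687721}{5184} \approx 93883.0$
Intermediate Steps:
$u{\left(C,g \right)} = 2 g$ ($u{\left(C,g \right)} = 2 g 1 = 2 g$)
$U{\left(n,Y \right)} = - \frac{1}{2}$
$p{\left(W,O \right)} = \frac{- \frac{1}{2} + W}{-12 + O}$ ($p{\left(W,O \right)} = \frac{W - \frac{1}{2}}{O + 2 \left(-6\right)} = \frac{- \frac{1}{2} + W}{O - 12} = \frac{- \frac{1}{2} + W}{-12 + O}$)
$\left(p{\left(15,-24 \right)} - 306\right)^{2} = \left(\frac{- \frac{1}{2} + 15}{-12 - 24} - 306\right)^{2} = \left(\frac{1}{-36} \cdot \frac{29}{2} - 306\right)^{2} = \left(\left(- \frac{1}{36}\right) \frac{29}{2} - 306\right)^{2} = \left(- \frac{29}{72} - 306\right)^{2} = \left(- \frac{22061}{72}\right)^{2} = \frac{486687721}{5184}$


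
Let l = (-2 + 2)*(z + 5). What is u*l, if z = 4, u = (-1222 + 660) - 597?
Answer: 0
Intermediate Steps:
u = -1159 (u = -562 - 597 = -1159)
l = 0 (l = (-2 + 2)*(4 + 5) = 0*9 = 0)
u*l = -1159*0 = 0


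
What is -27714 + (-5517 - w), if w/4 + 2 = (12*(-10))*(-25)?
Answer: -45223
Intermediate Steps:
w = 11992 (w = -8 + 4*((12*(-10))*(-25)) = -8 + 4*(-120*(-25)) = -8 + 4*3000 = -8 + 12000 = 11992)
-27714 + (-5517 - w) = -27714 + (-5517 - 1*11992) = -27714 + (-5517 - 11992) = -27714 - 17509 = -45223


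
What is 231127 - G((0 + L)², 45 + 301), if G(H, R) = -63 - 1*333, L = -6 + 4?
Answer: 231523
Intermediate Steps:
L = -2
G(H, R) = -396 (G(H, R) = -63 - 333 = -396)
231127 - G((0 + L)², 45 + 301) = 231127 - 1*(-396) = 231127 + 396 = 231523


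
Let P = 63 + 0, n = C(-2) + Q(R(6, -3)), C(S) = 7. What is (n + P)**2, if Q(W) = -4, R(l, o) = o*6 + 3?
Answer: 4356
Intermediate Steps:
R(l, o) = 3 + 6*o (R(l, o) = 6*o + 3 = 3 + 6*o)
n = 3 (n = 7 - 4 = 3)
P = 63
(n + P)**2 = (3 + 63)**2 = 66**2 = 4356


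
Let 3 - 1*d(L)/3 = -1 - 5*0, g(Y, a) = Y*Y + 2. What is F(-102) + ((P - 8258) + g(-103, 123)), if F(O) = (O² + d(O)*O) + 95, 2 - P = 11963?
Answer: -333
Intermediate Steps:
P = -11961 (P = 2 - 1*11963 = 2 - 11963 = -11961)
g(Y, a) = 2 + Y² (g(Y, a) = Y² + 2 = 2 + Y²)
d(L) = 12 (d(L) = 9 - 3*(-1 - 5*0) = 9 - 3*(-1 + 0) = 9 - 3*(-1) = 9 + 3 = 12)
F(O) = 95 + O² + 12*O (F(O) = (O² + 12*O) + 95 = 95 + O² + 12*O)
F(-102) + ((P - 8258) + g(-103, 123)) = (95 + (-102)² + 12*(-102)) + ((-11961 - 8258) + (2 + (-103)²)) = (95 + 10404 - 1224) + (-20219 + (2 + 10609)) = 9275 + (-20219 + 10611) = 9275 - 9608 = -333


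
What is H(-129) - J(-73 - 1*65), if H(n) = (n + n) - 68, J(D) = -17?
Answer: -309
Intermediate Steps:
H(n) = -68 + 2*n (H(n) = 2*n - 68 = -68 + 2*n)
H(-129) - J(-73 - 1*65) = (-68 + 2*(-129)) - 1*(-17) = (-68 - 258) + 17 = -326 + 17 = -309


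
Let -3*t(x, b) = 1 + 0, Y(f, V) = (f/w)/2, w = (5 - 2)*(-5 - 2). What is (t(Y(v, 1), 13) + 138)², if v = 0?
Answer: 170569/9 ≈ 18952.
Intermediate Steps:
w = -21 (w = 3*(-7) = -21)
Y(f, V) = -f/42 (Y(f, V) = (f/(-21))/2 = (f*(-1/21))*(½) = -f/21*(½) = -f/42)
t(x, b) = -⅓ (t(x, b) = -(1 + 0)/3 = -⅓*1 = -⅓)
(t(Y(v, 1), 13) + 138)² = (-⅓ + 138)² = (413/3)² = 170569/9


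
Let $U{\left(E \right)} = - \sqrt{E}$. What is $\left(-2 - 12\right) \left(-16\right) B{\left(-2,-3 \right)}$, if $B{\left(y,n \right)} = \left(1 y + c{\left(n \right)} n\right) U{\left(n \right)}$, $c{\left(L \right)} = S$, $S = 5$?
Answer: $3808 i \sqrt{3} \approx 6595.6 i$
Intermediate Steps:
$c{\left(L \right)} = 5$
$B{\left(y,n \right)} = - \sqrt{n} \left(y + 5 n\right)$ ($B{\left(y,n \right)} = \left(1 y + 5 n\right) \left(- \sqrt{n}\right) = \left(y + 5 n\right) \left(- \sqrt{n}\right) = - \sqrt{n} \left(y + 5 n\right)$)
$\left(-2 - 12\right) \left(-16\right) B{\left(-2,-3 \right)} = \left(-2 - 12\right) \left(-16\right) \sqrt{-3} \left(\left(-1\right) \left(-2\right) - -15\right) = \left(-2 - 12\right) \left(-16\right) i \sqrt{3} \left(2 + 15\right) = \left(-14\right) \left(-16\right) i \sqrt{3} \cdot 17 = 224 \cdot 17 i \sqrt{3} = 3808 i \sqrt{3}$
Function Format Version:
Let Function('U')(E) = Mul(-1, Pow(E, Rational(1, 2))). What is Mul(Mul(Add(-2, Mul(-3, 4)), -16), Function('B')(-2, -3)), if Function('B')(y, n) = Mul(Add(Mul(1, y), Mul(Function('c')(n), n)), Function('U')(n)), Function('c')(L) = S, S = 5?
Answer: Mul(3808, I, Pow(3, Rational(1, 2))) ≈ Mul(6595.6, I)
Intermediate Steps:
Function('c')(L) = 5
Function('B')(y, n) = Mul(-1, Pow(n, Rational(1, 2)), Add(y, Mul(5, n))) (Function('B')(y, n) = Mul(Add(Mul(1, y), Mul(5, n)), Mul(-1, Pow(n, Rational(1, 2)))) = Mul(Add(y, Mul(5, n)), Mul(-1, Pow(n, Rational(1, 2)))) = Mul(-1, Pow(n, Rational(1, 2)), Add(y, Mul(5, n))))
Mul(Mul(Add(-2, Mul(-3, 4)), -16), Function('B')(-2, -3)) = Mul(Mul(Add(-2, Mul(-3, 4)), -16), Mul(Pow(-3, Rational(1, 2)), Add(Mul(-1, -2), Mul(-5, -3)))) = Mul(Mul(Add(-2, -12), -16), Mul(Mul(I, Pow(3, Rational(1, 2))), Add(2, 15))) = Mul(Mul(-14, -16), Mul(Mul(I, Pow(3, Rational(1, 2))), 17)) = Mul(224, Mul(17, I, Pow(3, Rational(1, 2)))) = Mul(3808, I, Pow(3, Rational(1, 2)))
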